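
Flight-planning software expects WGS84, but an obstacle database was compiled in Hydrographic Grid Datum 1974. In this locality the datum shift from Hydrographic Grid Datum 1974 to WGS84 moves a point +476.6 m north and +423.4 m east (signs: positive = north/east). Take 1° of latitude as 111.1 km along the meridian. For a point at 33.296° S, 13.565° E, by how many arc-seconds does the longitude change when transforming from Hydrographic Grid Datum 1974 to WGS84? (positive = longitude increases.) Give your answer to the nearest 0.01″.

At latitude -33.296°, cos φ = 0.835846.
1° of longitude at this latitude = 111.1 × cos φ = 92.86 km, so Δλ = 423.4 / 92862.5 = 0.0045594° = 16.414″.

Δλ = 16.41″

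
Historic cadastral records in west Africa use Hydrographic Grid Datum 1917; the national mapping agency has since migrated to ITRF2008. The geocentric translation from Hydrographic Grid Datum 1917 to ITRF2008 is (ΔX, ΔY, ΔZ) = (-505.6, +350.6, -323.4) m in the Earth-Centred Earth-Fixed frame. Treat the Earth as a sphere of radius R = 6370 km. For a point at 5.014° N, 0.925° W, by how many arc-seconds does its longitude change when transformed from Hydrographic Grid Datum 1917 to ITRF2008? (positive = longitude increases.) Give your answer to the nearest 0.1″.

sin φ = 0.087399, cos φ = 0.996173, sin λ = -0.016144, cos λ = 0.999870.
East component: ΔE = −sin λ·ΔX + cos λ·ΔY = −(-0.016144)(-505.6) + (0.999870)(350.6) = 342.39 m.
1° of latitude spans πR/180 = 111177 m; at latitude φ, 1° of longitude spans that × cos φ = 110752.0 m, so Δλ = 342.39 / 110752.0 × 3600 = 11.129″.

Δλ = 11.1″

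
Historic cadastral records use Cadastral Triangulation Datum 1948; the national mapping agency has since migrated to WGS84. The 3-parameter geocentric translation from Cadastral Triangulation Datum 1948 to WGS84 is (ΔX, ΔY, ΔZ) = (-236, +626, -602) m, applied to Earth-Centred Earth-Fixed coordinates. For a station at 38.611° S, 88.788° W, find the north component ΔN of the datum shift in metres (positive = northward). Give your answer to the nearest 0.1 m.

ΔN = -864.1 m

At φ = -38.611°, λ = -88.788°: sin φ = -0.624030, cos φ = 0.781401, sin λ = -0.999776, cos λ = 0.021152.
ΔN = −sin φ cos λ·ΔX − sin φ sin λ·ΔY + cos φ·ΔZ = −(-0.624030)(0.021152)(-236) − (-0.624030)(-0.999776)(626) + (0.781401)(-602) = -864.07 m.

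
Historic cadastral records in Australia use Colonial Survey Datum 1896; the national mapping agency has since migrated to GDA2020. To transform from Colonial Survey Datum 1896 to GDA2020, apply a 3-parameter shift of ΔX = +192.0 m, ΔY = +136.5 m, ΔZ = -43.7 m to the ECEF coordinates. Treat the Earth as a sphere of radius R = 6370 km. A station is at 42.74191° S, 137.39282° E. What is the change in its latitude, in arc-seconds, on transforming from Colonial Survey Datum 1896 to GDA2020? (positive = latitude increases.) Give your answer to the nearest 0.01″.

sin φ = -0.678697, cos φ = 0.734418, sin λ = 0.676968, cos λ = -0.736012.
North component: ΔN = −sin φ cos λ·ΔX − sin φ sin λ·ΔY + cos φ·ΔZ = −(-0.678697)(-0.736012)(192.0) − (-0.678697)(0.676968)(136.5) + (0.734418)(-43.7) = -65.29 m.
1° of latitude spans πR/180 = 111177 m, so Δφ = -65.29 / 111177 × 3600 = -2.114″.

Δφ = -2.11″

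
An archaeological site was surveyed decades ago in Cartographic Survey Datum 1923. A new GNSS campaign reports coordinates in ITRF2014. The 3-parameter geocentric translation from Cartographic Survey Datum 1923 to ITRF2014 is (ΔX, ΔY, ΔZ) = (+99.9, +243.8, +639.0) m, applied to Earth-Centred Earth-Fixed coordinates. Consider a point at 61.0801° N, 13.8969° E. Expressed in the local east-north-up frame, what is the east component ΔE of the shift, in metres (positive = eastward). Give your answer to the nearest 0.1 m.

The local east axis at (φ, λ) is (−sin λ, cos λ, 0), so ΔE = −sin(13.8969°)·99.9 + cos(13.8969°)·243.8 = 212.67 m.

ΔE = 212.7 m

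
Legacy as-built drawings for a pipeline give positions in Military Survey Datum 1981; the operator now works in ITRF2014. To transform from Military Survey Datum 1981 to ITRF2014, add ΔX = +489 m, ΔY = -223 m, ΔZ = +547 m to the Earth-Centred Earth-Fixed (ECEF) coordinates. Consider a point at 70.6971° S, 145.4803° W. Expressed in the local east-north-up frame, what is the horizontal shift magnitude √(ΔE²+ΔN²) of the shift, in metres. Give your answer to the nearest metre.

The local east axis at (φ, λ) is (−sin λ, cos λ, 0), so ΔE = −sin(-145.4803°)·489 + cos(-145.4803°)·(-223) = 460.85 m.
The local north axis is (−sin φ cos λ, −sin φ sin λ, cos φ), giving ΔN = -380.253 + 119.268 + 180.818 = -80.17 m.
Horizontal magnitude = √(ΔE² + ΔN²) = √(460.85² + (-80.17)²) = 467.77 m.

468 m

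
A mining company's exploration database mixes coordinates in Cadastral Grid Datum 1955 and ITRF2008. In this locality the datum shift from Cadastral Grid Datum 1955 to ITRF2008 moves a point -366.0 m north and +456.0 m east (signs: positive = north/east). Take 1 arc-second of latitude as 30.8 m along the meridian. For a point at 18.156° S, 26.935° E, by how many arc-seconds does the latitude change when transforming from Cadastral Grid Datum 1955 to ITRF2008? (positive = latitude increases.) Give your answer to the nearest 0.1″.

1″ of latitude = 30.80 m, so Δφ = -366.0 / 30.80 = -11.883″.

Δφ = -11.9″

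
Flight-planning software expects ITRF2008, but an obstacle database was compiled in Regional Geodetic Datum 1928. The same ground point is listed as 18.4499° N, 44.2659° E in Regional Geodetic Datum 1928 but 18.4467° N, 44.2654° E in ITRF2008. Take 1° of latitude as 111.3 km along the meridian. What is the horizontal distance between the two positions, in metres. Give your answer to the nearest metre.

360 m

Δφ = 18.4467° − 18.4499° = -0.0032°; Δλ = 44.2654° − 44.2659° = -0.0005°.
ΔN = Δφ × 111300 = -356.2 m; ΔE = Δλ × 111300 × cos(18.4499°) = -0.0005 × 111300 × 0.948601 = -52.8 m.
Distance = √(ΔE² + ΔN²) = √((-52.8)² + (-356.2)²) = 360.1 m.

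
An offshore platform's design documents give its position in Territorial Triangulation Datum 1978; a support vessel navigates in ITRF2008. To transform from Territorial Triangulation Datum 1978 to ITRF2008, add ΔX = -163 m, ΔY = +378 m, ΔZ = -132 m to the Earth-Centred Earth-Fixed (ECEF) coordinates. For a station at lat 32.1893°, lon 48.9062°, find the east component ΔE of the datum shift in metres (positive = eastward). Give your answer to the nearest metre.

At φ = 32.1893°, λ = 48.9062°: sin φ = 0.532718, cos φ = 0.846293, sin λ = 0.753635, cos λ = 0.657294.
ΔE = −sin λ·ΔX + cos λ·ΔY = −(0.753635)·(-163) + (0.657294)·(378) = 371.30 m.

ΔE = 371 m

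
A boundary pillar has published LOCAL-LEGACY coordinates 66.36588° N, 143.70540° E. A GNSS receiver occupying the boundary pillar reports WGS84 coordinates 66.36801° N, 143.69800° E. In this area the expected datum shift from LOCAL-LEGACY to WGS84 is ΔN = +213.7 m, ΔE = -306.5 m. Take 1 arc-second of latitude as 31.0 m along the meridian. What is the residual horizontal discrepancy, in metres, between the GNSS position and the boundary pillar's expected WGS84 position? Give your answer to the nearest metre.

Observed coordinate differences: Δφ = +0.00213°, Δλ = -0.00740°.
Converting to metres (1° lat = 111600 m, cos φ = 0.400895): observed ΔN = 237.7 m, observed ΔE = -331.1 m.
Subtracting the expected shift leaves a residual of 237.7 − (213.7) = 24.0 m north and -331.1 − (-306.5) = -24.6 m east.
Residual distance = √(24.0² + (-24.6)²) = 34.4 m.

34 m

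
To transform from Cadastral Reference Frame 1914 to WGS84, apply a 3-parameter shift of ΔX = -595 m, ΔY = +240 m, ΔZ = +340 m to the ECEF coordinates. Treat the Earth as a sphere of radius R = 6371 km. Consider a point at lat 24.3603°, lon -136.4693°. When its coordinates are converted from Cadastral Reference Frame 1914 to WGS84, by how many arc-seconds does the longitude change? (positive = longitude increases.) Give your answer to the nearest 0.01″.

Δλ = -20.75″

sin φ = 0.412473, cos φ = 0.910970, sin λ = -0.688743, cos λ = -0.725005.
East component: ΔE = −sin λ·ΔX + cos λ·ΔY = −(-0.688743)(-595) + (-0.725005)(240) = -583.80 m.
1° of latitude spans πR/180 = 111195 m; at latitude φ, 1° of longitude spans that × cos φ = 101295.2 m, so Δλ = -583.80 / 101295.2 × 3600 = -20.748″.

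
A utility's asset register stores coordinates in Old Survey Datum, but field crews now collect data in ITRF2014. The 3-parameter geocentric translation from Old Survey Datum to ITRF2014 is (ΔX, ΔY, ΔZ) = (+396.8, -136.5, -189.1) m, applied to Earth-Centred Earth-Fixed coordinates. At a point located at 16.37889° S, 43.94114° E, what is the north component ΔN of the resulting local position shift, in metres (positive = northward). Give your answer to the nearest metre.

ΔN = -128 m

The local north axis is (−sin φ cos λ, −sin φ sin λ, cos φ), giving ΔN = 80.569 − 26.710 − 181.426 = -127.57 m.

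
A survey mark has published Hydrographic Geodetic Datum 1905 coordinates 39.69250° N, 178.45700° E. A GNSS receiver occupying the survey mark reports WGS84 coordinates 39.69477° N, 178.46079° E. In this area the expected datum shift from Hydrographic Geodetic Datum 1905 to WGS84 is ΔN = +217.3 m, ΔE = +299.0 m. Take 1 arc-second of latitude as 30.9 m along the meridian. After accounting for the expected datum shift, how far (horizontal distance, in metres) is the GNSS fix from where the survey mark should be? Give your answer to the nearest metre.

Observed coordinate differences: Δφ = +0.00227°, Δλ = +0.00379°.
Converting to metres (1° lat = 111240 m, cos φ = 0.769483): observed ΔN = 252.5 m, observed ΔE = 324.4 m.
Subtracting the expected shift leaves a residual of 252.5 − (217.3) = 35.2 m north and 324.4 − (299.0) = 25.4 m east.
Residual distance = √(35.2² + 25.4²) = 43.4 m.

43 m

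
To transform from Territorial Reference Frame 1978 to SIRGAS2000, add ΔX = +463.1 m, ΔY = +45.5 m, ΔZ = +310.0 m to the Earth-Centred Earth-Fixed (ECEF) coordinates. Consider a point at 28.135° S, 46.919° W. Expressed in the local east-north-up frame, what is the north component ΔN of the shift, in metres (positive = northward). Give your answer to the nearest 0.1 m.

At φ = -28.135°, λ = -46.919°: sin φ = -0.471551, cos φ = 0.881839, sin λ = -0.730389, cos λ = 0.683032.
ΔN = −sin φ cos λ·ΔX − sin φ sin λ·ΔY + cos φ·ΔZ = −(-0.471551)(0.683032)(463.1) − (-0.471551)(-0.730389)(45.5) + (0.881839)(310.0) = 406.86 m.

ΔN = 406.9 m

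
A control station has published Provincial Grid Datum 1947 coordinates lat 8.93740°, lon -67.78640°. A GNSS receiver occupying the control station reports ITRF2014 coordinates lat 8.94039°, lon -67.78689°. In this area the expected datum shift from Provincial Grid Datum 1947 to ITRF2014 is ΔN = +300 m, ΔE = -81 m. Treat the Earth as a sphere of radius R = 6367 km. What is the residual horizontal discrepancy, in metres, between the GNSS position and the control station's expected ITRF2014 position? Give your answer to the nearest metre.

42 m

Observed coordinate differences: Δφ = +0.00299°, Δλ = -0.00049°.
Converting to metres (1° lat = 111125 m, cos φ = 0.987859): observed ΔN = 332.3 m, observed ΔE = -53.8 m.
Subtracting the expected shift leaves a residual of 332.3 − (300) = 32.3 m north and -53.8 − (-81) = 27.2 m east.
Residual distance = √(32.3² + 27.2²) = 42.2 m.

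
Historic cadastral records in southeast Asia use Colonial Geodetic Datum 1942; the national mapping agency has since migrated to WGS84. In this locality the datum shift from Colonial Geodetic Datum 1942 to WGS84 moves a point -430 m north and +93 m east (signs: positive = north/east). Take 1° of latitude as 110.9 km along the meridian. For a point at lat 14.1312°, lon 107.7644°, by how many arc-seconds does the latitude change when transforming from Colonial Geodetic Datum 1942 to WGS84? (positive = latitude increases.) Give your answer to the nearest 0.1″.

1° of latitude = 110.9 km, so Δφ = -430.0 / 110900 = -0.0038774° = -13.959″.

Δφ = -14.0″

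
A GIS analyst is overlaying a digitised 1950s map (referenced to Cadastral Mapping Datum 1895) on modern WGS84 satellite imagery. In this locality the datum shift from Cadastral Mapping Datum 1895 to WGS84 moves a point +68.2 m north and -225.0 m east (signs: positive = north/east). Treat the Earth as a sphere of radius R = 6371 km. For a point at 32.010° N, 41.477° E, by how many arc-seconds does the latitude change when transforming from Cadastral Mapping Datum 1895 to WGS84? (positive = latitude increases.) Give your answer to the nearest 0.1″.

On a sphere of radius R, 1 rad of latitude = R, so Δφ = ΔN / R = 68.2 / 6371000 = 1.0705e-05 rad = 2.208″.

Δφ = 2.2″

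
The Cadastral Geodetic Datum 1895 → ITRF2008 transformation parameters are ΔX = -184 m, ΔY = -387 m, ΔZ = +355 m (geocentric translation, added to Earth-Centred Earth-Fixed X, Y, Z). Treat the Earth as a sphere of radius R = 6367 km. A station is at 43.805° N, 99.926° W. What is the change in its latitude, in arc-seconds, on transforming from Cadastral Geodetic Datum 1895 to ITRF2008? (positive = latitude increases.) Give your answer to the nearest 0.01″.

Δφ = -0.96″

sin φ = 0.692206, cos φ = 0.721700, sin λ = -0.985031, cos λ = -0.172376.
North component: ΔN = −sin φ cos λ·ΔX − sin φ sin λ·ΔY + cos φ·ΔZ = −(0.692206)(-0.172376)(-184) − (0.692206)(-0.985031)(-387) + (0.721700)(355) = -29.63 m.
1° of latitude spans πR/180 = 111125 m, so Δφ = -29.63 / 111125 × 3600 = -0.960″.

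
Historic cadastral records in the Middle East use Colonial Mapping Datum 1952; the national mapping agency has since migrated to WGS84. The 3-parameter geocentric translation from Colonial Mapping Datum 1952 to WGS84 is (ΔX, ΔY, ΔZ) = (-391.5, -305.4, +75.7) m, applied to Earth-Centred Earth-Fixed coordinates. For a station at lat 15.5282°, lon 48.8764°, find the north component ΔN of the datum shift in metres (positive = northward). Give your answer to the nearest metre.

The local north axis is (−sin φ cos λ, −sin φ sin λ, cos φ), giving ΔN = 68.932 + 61.589 + 72.937 = 203.46 m.

ΔN = 203 m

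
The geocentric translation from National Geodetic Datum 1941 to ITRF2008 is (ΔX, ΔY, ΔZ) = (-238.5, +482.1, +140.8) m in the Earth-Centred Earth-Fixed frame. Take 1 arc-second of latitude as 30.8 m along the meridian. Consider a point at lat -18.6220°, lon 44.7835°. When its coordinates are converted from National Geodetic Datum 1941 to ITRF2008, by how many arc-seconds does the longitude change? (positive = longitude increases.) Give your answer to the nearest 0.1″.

sin φ = -0.319323, cos φ = 0.947646, sin λ = 0.704430, cos λ = 0.709774.
East component: ΔE = −sin λ·ΔX + cos λ·ΔY = −(0.704430)(-238.5) + (0.709774)(482.1) = 510.19 m.
1° of latitude spans 3600 × 30.80 = 110880 m; at latitude φ, 1° of longitude spans that × cos φ = 105075.0 m, so Δλ = 510.19 / 105075.0 × 3600 = 17.480″.

Δλ = 17.5″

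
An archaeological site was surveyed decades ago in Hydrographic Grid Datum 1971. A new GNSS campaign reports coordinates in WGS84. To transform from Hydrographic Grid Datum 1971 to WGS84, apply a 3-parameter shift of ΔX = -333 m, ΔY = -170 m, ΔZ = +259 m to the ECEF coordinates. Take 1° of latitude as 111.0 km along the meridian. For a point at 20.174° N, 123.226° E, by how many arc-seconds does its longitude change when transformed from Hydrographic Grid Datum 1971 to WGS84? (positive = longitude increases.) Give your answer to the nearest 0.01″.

sin φ = 0.344872, cos φ = 0.938650, sin λ = 0.836516, cos λ = -0.547943.
East component: ΔE = −sin λ·ΔX + cos λ·ΔY = −(0.836516)(-333) + (-0.547943)(-170) = 371.71 m.
1° of latitude spans 111000 m; at latitude φ, 1° of longitude spans that × cos φ = 104190.1 m, so Δλ = 371.71 / 104190.1 × 3600 = 12.843″.

Δλ = 12.84″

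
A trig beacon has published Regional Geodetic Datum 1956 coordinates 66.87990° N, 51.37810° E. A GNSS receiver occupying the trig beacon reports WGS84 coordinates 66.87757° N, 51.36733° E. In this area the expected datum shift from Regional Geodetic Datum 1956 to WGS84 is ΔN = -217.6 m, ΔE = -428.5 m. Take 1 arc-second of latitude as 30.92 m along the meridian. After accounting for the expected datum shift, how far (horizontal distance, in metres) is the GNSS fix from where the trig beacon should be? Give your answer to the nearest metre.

Observed coordinate differences: Δφ = -0.00233°, Δλ = -0.01077°.
Converting to metres (1° lat = 111312 m, cos φ = 0.392660): observed ΔN = -259.4 m, observed ΔE = -470.7 m.
Subtracting the expected shift leaves a residual of -259.4 − (-217.6) = -41.8 m north and -470.7 − (-428.5) = -42.2 m east.
Residual distance = √((-41.8)² + (-42.2)²) = 59.4 m.

59 m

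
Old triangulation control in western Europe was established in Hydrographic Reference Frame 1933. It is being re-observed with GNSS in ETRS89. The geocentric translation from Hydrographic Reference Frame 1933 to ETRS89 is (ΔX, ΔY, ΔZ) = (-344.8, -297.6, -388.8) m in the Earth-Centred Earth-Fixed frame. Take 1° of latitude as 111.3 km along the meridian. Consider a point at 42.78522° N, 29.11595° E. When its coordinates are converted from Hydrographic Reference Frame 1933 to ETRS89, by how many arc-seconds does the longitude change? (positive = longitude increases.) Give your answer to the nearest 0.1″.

sin φ = 0.679252, cos φ = 0.733905, sin λ = 0.486579, cos λ = 0.873637.
East component: ΔE = −sin λ·ΔX + cos λ·ΔY = −(0.486579)(-344.8) + (0.873637)(-297.6) = -92.22 m.
1° of latitude spans 111300 m; at latitude φ, 1° of longitude spans that × cos φ = 81683.6 m, so Δλ = -92.22 / 81683.6 × 3600 = -4.064″.

Δλ = -4.1″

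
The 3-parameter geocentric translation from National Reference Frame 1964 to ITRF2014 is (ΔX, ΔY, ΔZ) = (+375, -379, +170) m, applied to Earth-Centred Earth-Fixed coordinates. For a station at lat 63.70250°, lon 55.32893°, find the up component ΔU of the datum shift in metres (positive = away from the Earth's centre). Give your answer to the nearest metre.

ΔU = 109 m

The local up (radial) axis is (cos φ cos λ, cos φ sin λ, sin φ), giving ΔU = 94.509 − 138.094 + 152.406 = 108.82 m.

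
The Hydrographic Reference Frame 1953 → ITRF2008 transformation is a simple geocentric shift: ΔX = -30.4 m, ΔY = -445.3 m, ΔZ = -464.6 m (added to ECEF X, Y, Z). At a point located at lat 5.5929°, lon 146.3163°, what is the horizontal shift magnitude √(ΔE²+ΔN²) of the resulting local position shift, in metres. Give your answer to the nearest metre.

587 m

At φ = 5.5929°, λ = 146.3163°: sin φ = 0.097460, cos φ = 0.995239, sin λ = 0.554608, cos λ = -0.832112.
ΔE = −sin λ·ΔX + cos λ·ΔY = −(0.554608)·(-30.4) + (-0.832112)·(-445.3) = 387.40 m.
ΔN = −sin φ cos λ·ΔX − sin φ sin λ·ΔY + cos φ·ΔZ = −(0.097460)(-0.832112)(-30.4) − (0.097460)(0.554608)(-445.3) + (0.995239)(-464.6) = -440.78 m.
Horizontal magnitude = √(ΔE² + ΔN²) = √(387.40² + (-440.78)²) = 586.83 m.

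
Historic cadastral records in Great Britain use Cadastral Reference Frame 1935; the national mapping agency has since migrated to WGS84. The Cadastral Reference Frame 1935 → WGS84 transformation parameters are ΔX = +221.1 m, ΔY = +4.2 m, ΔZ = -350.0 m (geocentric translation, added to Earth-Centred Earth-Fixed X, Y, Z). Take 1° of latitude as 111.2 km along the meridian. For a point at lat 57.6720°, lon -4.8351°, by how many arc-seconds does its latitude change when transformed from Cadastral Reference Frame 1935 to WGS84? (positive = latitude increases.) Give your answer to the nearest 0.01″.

sin φ = 0.845001, cos φ = 0.534765, sin λ = -0.084288, cos λ = 0.996441.
North component: ΔN = −sin φ cos λ·ΔX − sin φ sin λ·ΔY + cos φ·ΔZ = −(0.845001)(0.996441)(221.1) − (0.845001)(-0.084288)(4.2) + (0.534765)(-350.0) = -373.03 m.
1° of latitude spans 111200 m, so Δφ = -373.03 / 111200 × 3600 = -12.077″.

Δφ = -12.08″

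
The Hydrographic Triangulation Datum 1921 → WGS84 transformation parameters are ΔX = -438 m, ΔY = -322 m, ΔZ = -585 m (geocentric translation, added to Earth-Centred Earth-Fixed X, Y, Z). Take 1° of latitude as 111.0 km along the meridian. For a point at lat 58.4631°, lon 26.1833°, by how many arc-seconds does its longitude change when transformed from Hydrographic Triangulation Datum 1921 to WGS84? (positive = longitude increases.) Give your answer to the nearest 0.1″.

Δλ = -5.9″

sin φ = 0.852303, cos φ = 0.523048, sin λ = 0.441244, cos λ = 0.897387.
East component: ΔE = −sin λ·ΔX + cos λ·ΔY = −(0.441244)(-438) + (0.897387)(-322) = -95.69 m.
1° of latitude spans 111000 m; at latitude φ, 1° of longitude spans that × cos φ = 58058.3 m, so Δλ = -95.69 / 58058.3 × 3600 = -5.934″.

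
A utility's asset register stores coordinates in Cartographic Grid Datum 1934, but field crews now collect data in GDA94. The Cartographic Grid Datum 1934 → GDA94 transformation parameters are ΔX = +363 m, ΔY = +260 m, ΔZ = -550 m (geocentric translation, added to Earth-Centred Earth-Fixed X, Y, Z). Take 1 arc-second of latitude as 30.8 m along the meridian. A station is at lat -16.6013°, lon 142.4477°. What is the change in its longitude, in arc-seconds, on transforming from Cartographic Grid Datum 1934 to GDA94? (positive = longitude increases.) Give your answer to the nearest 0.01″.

Δλ = -14.48″

sin φ = -0.285710, cos φ = 0.958316, sin λ = 0.609485, cos λ = -0.792797.
East component: ΔE = −sin λ·ΔX + cos λ·ΔY = −(0.609485)(363) + (-0.792797)(260) = -427.37 m.
1° of latitude spans 3600 × 30.80 = 110880 m; at latitude φ, 1° of longitude spans that × cos φ = 106258.1 m, so Δλ = -427.37 / 106258.1 × 3600 = -14.479″.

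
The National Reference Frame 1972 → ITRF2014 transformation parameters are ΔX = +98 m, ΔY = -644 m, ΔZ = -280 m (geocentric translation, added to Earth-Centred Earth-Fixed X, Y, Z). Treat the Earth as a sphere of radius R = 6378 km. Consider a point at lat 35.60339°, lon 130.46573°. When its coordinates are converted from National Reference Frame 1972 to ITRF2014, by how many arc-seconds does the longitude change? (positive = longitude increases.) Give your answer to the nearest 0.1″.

sin φ = 0.582171, cos φ = 0.813066, sin λ = 0.760794, cos λ = -0.648993.
East component: ΔE = −sin λ·ΔX + cos λ·ΔY = −(0.760794)(98) + (-0.648993)(-644) = 343.39 m.
1° of latitude spans πR/180 = 111317 m; at latitude φ, 1° of longitude spans that × cos φ = 90508.2 m, so Δλ = 343.39 / 90508.2 × 3600 = 13.659″.

Δλ = 13.7″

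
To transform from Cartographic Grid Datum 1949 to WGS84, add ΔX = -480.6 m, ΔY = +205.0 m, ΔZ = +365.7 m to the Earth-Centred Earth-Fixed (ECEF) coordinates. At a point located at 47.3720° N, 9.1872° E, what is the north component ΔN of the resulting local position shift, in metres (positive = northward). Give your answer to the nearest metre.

The local north axis is (−sin φ cos λ, −sin φ sin λ, cos φ), giving ΔN = 349.073 − 24.082 + 247.665 = 572.66 m.

ΔN = 573 m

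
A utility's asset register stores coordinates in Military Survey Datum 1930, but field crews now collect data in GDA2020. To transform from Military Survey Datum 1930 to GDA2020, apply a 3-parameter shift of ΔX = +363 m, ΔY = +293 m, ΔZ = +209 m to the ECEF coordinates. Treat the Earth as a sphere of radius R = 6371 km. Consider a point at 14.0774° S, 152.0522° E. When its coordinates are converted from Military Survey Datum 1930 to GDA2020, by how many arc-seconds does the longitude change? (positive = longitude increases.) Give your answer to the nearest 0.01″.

Δλ = -14.32″

sin φ = -0.243232, cos φ = 0.969968, sin λ = 0.468667, cos λ = -0.883375.
East component: ΔE = −sin λ·ΔX + cos λ·ΔY = −(0.468667)(363) + (-0.883375)(293) = -428.95 m.
1° of latitude spans πR/180 = 111195 m; at latitude φ, 1° of longitude spans that × cos φ = 107855.5 m, so Δλ = -428.95 / 107855.5 × 3600 = -14.318″.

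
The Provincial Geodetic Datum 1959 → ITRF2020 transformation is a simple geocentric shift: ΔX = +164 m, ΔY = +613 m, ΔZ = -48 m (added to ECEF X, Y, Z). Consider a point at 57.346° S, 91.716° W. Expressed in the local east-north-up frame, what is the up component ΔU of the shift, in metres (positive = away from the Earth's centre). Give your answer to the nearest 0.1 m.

ΔU = -292.8 m

At φ = -57.346°, λ = -91.716°: sin φ = -0.841944, cos φ = 0.539565, sin λ = -0.999552, cos λ = -0.029945.
ΔU = cos φ cos λ·ΔX + cos φ sin λ·ΔY + sin φ·ΔZ = (0.539565)(-0.029945)(164) + (0.539565)(-0.999552)(613) + (-0.841944)(-48) = -292.84 m.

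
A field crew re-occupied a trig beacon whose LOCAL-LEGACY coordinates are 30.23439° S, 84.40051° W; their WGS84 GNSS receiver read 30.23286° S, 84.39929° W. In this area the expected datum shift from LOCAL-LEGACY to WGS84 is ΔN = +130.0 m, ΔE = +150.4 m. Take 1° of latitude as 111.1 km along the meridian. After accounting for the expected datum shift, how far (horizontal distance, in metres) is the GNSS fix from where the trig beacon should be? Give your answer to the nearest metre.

52 m

Observed coordinate differences: Δφ = +0.00153°, Δλ = +0.00122°.
Converting to metres (1° lat = 111100 m, cos φ = 0.863973): observed ΔN = 170.0 m, observed ΔE = 117.1 m.
Subtracting the expected shift leaves a residual of 170.0 − (130.0) = 40.0 m north and 117.1 − (150.4) = -33.3 m east.
Residual distance = √(40.0² + (-33.3)²) = 52.0 m.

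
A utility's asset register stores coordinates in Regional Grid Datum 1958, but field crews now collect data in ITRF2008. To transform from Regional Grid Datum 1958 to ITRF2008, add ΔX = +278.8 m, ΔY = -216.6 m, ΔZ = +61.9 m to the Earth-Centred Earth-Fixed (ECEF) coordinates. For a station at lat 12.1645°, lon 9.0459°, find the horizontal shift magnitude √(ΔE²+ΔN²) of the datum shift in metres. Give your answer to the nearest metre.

The local east axis at (φ, λ) is (−sin λ, cos λ, 0), so ΔE = −sin(9.0459°)·278.8 + cos(9.0459°)·(-216.6) = -257.74 m.
The local north axis is (−sin φ cos λ, −sin φ sin λ, cos φ), giving ΔN = -58.018 + 7.176 + 60.510 = 9.67 m.
Horizontal magnitude = √(ΔE² + ΔN²) = √((-257.74)² + 9.67²) = 257.92 m.

258 m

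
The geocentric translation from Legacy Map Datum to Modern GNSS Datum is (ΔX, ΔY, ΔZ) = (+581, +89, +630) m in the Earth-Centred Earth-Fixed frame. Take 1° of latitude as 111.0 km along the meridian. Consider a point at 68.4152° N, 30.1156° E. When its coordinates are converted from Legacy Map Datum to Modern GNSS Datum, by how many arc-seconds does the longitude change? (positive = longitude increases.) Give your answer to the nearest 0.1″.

sin φ = 0.929874, cos φ = 0.367878, sin λ = 0.501746, cos λ = 0.865015.
East component: ΔE = −sin λ·ΔX + cos λ·ΔY = −(0.501746)(581) + (0.865015)(89) = -214.53 m.
1° of latitude spans 111000 m; at latitude φ, 1° of longitude spans that × cos φ = 40834.4 m, so Δλ = -214.53 / 40834.4 × 3600 = -18.913″.

Δλ = -18.9″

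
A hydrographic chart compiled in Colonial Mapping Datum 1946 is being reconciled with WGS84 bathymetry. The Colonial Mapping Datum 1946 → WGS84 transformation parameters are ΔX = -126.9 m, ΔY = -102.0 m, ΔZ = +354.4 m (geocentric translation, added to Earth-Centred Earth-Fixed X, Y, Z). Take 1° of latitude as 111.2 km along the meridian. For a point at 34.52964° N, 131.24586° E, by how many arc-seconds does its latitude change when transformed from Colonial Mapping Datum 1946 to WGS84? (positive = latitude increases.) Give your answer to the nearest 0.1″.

sin φ = 0.566832, cos φ = 0.823833, sin λ = 0.751887, cos λ = -0.659291.
North component: ΔN = −sin φ cos λ·ΔX − sin φ sin λ·ΔY + cos φ·ΔZ = −(0.566832)(-0.659291)(-126.9) − (0.566832)(0.751887)(-102.0) + (0.823833)(354.4) = 288.01 m.
1° of latitude spans 111200 m, so Δφ = 288.01 / 111200 × 3600 = 9.324″.

Δφ = 9.3″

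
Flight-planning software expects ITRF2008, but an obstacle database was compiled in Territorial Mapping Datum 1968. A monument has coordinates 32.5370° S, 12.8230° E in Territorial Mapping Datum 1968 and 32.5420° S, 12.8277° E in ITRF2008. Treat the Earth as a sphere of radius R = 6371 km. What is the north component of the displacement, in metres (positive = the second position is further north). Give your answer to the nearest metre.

Δφ = -32.5420° − -32.5370° = -0.0050°; Δλ = 12.8277° − 12.8230° = +0.0047°.
1° along a meridian = πR/180 = 111195 m.
ΔN = Δφ × 111195 = -556.0 m; ΔE = Δλ × 111195 × cos(-32.5370°) = +0.0047 × 111195 × 0.843044 = 440.6 m.

ΔN = -556 m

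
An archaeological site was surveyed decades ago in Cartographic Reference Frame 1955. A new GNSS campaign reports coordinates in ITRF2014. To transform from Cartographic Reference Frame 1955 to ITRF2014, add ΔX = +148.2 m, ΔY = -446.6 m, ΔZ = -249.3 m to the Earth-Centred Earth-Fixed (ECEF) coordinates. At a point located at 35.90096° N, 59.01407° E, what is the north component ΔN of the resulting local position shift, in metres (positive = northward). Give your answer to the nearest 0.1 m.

ΔN = -22.2 m

At φ = 35.90096°, λ = 59.01407°: sin φ = 0.586386, cos φ = 0.810032, sin λ = 0.857294, cos λ = 0.514828.
ΔN = −sin φ cos λ·ΔX − sin φ sin λ·ΔY + cos φ·ΔZ = −(0.586386)(0.514828)(148.2) − (0.586386)(0.857294)(-446.6) + (0.810032)(-249.3) = -22.17 m.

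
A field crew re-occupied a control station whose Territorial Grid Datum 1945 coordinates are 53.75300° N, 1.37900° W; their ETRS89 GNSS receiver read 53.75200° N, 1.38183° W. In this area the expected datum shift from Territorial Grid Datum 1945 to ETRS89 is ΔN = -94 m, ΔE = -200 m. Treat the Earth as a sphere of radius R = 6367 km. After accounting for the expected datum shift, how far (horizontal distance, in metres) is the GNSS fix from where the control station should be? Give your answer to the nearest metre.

Observed coordinate differences: Δφ = -0.00100°, Δλ = -0.00283°.
Converting to metres (1° lat = 111125 m, cos φ = 0.591267): observed ΔN = -111.1 m, observed ΔE = -185.9 m.
Subtracting the expected shift leaves a residual of -111.1 − (-94) = -17.1 m north and -185.9 − (-200) = 14.1 m east.
Residual distance = √((-17.1)² + 14.1²) = 22.2 m.

22 m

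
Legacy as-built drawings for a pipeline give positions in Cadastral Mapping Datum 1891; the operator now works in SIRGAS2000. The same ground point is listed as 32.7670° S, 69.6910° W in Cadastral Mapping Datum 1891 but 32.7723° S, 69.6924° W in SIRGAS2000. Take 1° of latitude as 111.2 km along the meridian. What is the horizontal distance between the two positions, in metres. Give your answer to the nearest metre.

604 m

Δφ = -32.7723° − -32.7670° = -0.0053°; Δλ = -69.6924° − -69.6910° = -0.0014°.
ΔN = Δφ × 111200 = -589.4 m; ΔE = Δλ × 111200 × cos(-32.7670°) = -0.0014 × 111200 × 0.840878 = -130.9 m.
Distance = √(ΔE² + ΔN²) = √((-130.9)² + (-589.4)²) = 603.7 m.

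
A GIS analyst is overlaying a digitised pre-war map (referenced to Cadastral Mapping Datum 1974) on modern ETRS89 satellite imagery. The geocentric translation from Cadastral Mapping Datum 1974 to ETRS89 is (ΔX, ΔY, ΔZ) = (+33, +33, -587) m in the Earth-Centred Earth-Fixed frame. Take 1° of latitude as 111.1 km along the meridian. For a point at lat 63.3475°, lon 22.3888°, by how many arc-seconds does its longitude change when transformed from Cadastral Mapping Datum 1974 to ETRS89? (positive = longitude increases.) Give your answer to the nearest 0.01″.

Δλ = 1.30″

sin φ = 0.893744, cos φ = 0.448578, sin λ = 0.380890, cos λ = 0.924621.
East component: ΔE = −sin λ·ΔX + cos λ·ΔY = −(0.380890)(33) + (0.924621)(33) = 17.94 m.
1° of latitude spans 111100 m; at latitude φ, 1° of longitude spans that × cos φ = 49837.0 m, so Δλ = 17.94 / 49837.0 × 3600 = 1.296″.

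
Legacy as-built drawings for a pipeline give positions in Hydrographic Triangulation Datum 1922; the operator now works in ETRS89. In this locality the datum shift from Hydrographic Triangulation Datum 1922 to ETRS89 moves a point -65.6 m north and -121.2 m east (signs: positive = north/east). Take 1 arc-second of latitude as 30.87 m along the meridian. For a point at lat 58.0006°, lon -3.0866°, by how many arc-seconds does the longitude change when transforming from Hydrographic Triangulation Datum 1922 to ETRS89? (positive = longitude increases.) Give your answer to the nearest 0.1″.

At latitude 58.0006°, cos φ = 0.529910.
1″ of longitude at this latitude = 30.87 × cos φ = 16.3583 m, so Δλ = -121.2 / 16.3583 = -7.409″.

Δλ = -7.4″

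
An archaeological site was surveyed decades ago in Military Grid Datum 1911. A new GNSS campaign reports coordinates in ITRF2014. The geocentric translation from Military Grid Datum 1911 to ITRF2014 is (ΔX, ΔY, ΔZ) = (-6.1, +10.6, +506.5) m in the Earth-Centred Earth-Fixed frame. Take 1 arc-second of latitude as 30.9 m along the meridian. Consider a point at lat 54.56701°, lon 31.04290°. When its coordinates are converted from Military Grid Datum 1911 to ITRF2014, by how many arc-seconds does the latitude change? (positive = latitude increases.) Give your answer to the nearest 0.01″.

sin φ = 0.814794, cos φ = 0.579750, sin λ = 0.515680, cos λ = 0.856781.
North component: ΔN = −sin φ cos λ·ΔX − sin φ sin λ·ΔY + cos φ·ΔZ = −(0.814794)(0.856781)(-6.1) − (0.814794)(0.515680)(10.6) + (0.579750)(506.5) = 293.45 m.
1° of latitude spans 3600 × 30.90 = 111240 m, so Δφ = 293.45 / 111240 × 3600 = 9.497″.

Δφ = 9.50″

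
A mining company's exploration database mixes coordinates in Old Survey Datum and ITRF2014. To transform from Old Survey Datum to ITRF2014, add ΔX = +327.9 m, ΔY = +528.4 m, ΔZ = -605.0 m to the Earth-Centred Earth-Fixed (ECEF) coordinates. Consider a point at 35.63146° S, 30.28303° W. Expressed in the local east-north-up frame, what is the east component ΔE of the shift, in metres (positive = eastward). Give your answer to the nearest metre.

ΔE = 622 m

At φ = -35.63146°, λ = -30.28303°: sin φ = -0.582569, cos φ = 0.812781, sin λ = -0.504272, cos λ = 0.863545.
ΔE = −sin λ·ΔX + cos λ·ΔY = −(-0.504272)·(327.9) + (0.863545)·(528.4) = 621.65 m.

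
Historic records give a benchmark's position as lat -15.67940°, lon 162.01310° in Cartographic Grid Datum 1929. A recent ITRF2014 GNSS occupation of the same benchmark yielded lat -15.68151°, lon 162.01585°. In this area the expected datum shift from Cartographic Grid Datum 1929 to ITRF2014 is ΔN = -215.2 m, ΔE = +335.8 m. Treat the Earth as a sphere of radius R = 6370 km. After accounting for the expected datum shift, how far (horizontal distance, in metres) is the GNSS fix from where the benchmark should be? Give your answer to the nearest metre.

46 m

Observed coordinate differences: Δφ = -0.00211°, Δλ = +0.00275°.
Converting to metres (1° lat = 111177 m, cos φ = 0.962789): observed ΔN = -234.6 m, observed ΔE = 294.4 m.
Subtracting the expected shift leaves a residual of -234.6 − (-215.2) = -19.4 m north and 294.4 − (335.8) = -41.4 m east.
Residual distance = √((-19.4)² + (-41.4)²) = 45.7 m.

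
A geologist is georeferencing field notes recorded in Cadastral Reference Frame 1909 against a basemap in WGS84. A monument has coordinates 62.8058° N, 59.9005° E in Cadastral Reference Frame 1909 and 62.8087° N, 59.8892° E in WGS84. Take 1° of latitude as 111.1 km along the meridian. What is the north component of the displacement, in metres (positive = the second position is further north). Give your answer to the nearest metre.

Δφ = 62.8087° − 62.8058° = +0.0029°; Δλ = 59.8892° − 59.9005° = -0.0113°.
ΔN = Δφ × 111100 = 322.2 m; ΔE = Δλ × 111100 × cos(62.8058°) = -0.0113 × 111100 × 0.457008 = -573.7 m.

ΔN = 322 m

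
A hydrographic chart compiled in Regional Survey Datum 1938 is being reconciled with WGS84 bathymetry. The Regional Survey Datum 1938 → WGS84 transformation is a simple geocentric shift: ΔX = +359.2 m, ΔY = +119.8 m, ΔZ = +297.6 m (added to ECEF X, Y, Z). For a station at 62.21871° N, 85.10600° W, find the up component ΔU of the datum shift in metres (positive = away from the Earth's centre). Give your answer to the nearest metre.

At φ = 62.21871°, λ = -85.10600°: sin φ = 0.884733, cos φ = 0.466098, sin λ = -0.996354, cos λ = 0.085313.
ΔU = cos φ cos λ·ΔX + cos φ sin λ·ΔY + sin φ·ΔZ = (0.466098)(0.085313)(359.2) + (0.466098)(-0.996354)(119.8) + (0.884733)(297.6) = 221.94 m.

ΔU = 222 m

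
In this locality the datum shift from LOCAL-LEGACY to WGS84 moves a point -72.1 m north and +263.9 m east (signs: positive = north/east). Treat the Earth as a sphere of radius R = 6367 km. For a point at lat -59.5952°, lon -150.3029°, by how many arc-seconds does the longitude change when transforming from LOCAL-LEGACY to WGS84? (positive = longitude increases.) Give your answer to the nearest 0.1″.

At latitude -59.5952°, cos φ = 0.506106.
One radian of longitude at latitude φ spans R cos φ, so Δλ = ΔE / (R cos φ) = 263.9 / (6367000 × 0.506106) = 8.1896e-05 rad = 16.892″.

Δλ = 16.9″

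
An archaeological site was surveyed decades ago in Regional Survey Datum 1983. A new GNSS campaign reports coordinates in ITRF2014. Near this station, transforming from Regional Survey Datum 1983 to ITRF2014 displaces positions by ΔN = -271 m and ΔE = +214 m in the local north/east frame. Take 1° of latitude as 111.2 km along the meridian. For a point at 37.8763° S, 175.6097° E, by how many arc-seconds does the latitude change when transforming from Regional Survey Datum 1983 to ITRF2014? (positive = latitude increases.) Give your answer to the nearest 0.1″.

Δφ = -8.8″

1° of latitude = 111.2 km, so Δφ = -271.0 / 111200 = -0.0024371° = -8.773″.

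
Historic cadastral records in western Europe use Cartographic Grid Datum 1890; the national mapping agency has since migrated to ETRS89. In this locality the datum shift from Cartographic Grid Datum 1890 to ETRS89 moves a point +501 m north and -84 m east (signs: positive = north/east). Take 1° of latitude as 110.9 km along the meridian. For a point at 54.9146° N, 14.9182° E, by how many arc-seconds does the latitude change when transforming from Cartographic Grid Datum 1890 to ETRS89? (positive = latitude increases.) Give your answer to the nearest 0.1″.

1° of latitude = 110.9 km, so Δφ = 501.0 / 110900 = 0.0045176° = 16.263″.

Δφ = 16.3″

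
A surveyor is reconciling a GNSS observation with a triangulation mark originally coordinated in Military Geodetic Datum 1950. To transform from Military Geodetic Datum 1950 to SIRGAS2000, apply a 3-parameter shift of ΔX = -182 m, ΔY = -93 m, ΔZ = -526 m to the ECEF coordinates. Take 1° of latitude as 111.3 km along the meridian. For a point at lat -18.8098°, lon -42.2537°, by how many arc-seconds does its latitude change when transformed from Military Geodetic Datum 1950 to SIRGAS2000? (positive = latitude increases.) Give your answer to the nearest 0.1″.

sin φ = -0.322428, cos φ = 0.946594, sin λ = -0.672415, cos λ = 0.740175.
North component: ΔN = −sin φ cos λ·ΔX − sin φ sin λ·ΔY + cos φ·ΔZ = −(-0.322428)(0.740175)(-182) − (-0.322428)(-0.672415)(-93) + (0.946594)(-526) = -521.18 m.
1° of latitude spans 111300 m, so Δφ = -521.18 / 111300 × 3600 = -16.858″.

Δφ = -16.9″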